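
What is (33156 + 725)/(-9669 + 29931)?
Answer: 33881/20262 ≈ 1.6721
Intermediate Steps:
(33156 + 725)/(-9669 + 29931) = 33881/20262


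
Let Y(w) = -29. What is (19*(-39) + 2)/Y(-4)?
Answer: 739/29 ≈ 25.483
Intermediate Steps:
(19*(-39) + 2)/Y(-4) = (19*(-39) + 2)/(-29) = (-741 + 2)*(-1/29) = -739*(-1/29) = 739/29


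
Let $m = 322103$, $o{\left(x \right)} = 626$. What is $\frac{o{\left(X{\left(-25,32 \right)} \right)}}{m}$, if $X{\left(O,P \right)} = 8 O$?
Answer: $\frac{626}{322103} \approx 0.0019435$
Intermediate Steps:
$\frac{o{\left(X{\left(-25,32 \right)} \right)}}{m} = \frac{626}{322103}$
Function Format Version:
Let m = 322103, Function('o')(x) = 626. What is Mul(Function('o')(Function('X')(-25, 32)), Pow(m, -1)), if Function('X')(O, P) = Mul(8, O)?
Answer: Rational(626, 322103) ≈ 0.0019435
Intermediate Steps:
Mul(Function('o')(Function('X')(-25, 32)), Pow(m, -1)) = Mul(626, Pow(322103, -1)) = Mul(626, Rational(1, 322103)) = Rational(626, 322103)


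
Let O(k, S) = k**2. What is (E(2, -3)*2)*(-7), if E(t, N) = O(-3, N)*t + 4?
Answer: -308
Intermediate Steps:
E(t, N) = 4 + 9*t (E(t, N) = (-3)**2*t + 4 = 9*t + 4 = 4 + 9*t)
(E(2, -3)*2)*(-7) = ((4 + 9*2)*2)*(-7) = ((4 + 18)*2)*(-7) = (22*2)*(-7) = 44*(-7) = -308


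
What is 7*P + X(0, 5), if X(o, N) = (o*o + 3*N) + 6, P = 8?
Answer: 77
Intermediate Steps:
X(o, N) = 6 + o**2 + 3*N (X(o, N) = (o**2 + 3*N) + 6 = 6 + o**2 + 3*N)
7*P + X(0, 5) = 7*8 + (6 + 0**2 + 3*5) = 56 + (6 + 0 + 15) = 56 + 21 = 77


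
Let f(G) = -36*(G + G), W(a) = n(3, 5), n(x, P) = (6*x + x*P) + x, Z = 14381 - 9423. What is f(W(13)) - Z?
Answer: -7550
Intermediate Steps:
Z = 4958
n(x, P) = 7*x + P*x (n(x, P) = (6*x + P*x) + x = 7*x + P*x)
W(a) = 36 (W(a) = 3*(7 + 5) = 3*12 = 36)
f(G) = -72*G
f(W(13)) - Z = -72*36 - 1*4958 = -2592 - 4958 = -7550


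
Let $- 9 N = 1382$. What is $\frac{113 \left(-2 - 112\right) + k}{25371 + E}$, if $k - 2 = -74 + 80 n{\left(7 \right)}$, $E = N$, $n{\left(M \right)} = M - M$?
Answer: $- \frac{116586}{226957} \approx -0.51369$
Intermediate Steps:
$n{\left(M \right)} = 0$
$N = - \frac{1382}{9}$ ($N = \left(- \frac{1}{9}\right) 1382 = - \frac{1382}{9} \approx -153.56$)
$E = - \frac{1382}{9} \approx -153.56$
$k = -72$ ($k = 2 + \left(-74 + 80 \cdot 0\right) = 2 + \left(-74 + 0\right) = 2 - 74 = -72$)
$\frac{113 \left(-2 - 112\right) + k}{25371 + E} = \frac{113 \left(-2 - 112\right) - 72}{25371 - \frac{1382}{9}} = \frac{113 \left(-114\right) - 72}{\frac{226957}{9}} = \left(-12882 - 72\right) \frac{9}{226957} = \left(-12954\right) \frac{9}{226957} = - \frac{116586}{226957}$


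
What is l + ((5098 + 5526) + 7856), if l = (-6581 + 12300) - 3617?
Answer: 20582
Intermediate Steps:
l = 2102 (l = 5719 - 3617 = 2102)
l + ((5098 + 5526) + 7856) = 2102 + ((5098 + 5526) + 7856) = 2102 + (10624 + 7856) = 2102 + 18480 = 20582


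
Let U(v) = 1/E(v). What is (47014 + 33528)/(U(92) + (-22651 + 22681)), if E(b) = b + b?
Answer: 14819728/5521 ≈ 2684.2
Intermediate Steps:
E(b) = 2*b
U(v) = 1/(2*v)
(47014 + 33528)/(U(92) + (-22651 + 22681)) = (47014 + 33528)/((½)/92 + (-22651 + 22681)) = 80542/((½)*(1/92) + 30) = 80542/(1/184 + 30) = 80542/(5521/184) = 80542*(184/5521) = 14819728/5521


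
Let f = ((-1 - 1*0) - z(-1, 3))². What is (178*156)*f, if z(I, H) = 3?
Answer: 444288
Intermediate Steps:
f = 16 (f = ((-1 - 1*0) - 1*3)² = ((-1 + 0) - 3)² = (-1 - 3)² = (-4)² = 16)
(178*156)*f = (178*156)*16 = 27768*16 = 444288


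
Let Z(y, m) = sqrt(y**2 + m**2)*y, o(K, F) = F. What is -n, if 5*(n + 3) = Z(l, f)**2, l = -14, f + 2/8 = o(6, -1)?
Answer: -154829/20 ≈ -7741.5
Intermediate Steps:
f = -5/4 (f = -1/4 - 1 = -5/4 ≈ -1.2500)
Z(y, m) = y*sqrt(m**2 + y**2) (Z(y, m) = sqrt(m**2 + y**2)*y = y*sqrt(m**2 + y**2))
n = 154829/20 (n = -3 + (-14*sqrt((-5/4)**2 + (-14)**2))**2/5 = -3 + (-14*sqrt(25/16 + 196))**2/5 = -3 + (-7*sqrt(3161)/2)**2/5 = -3 + (1/5)*(154889/4) = -3 + 154889/20 = 154829/20 ≈ 7741.5)
-n = -1*154829/20 = -154829/20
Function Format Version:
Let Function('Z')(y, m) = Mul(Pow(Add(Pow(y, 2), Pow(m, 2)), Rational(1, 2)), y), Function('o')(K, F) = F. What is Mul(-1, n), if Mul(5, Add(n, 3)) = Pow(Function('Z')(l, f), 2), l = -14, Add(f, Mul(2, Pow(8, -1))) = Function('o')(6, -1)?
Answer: Rational(-154829, 20) ≈ -7741.5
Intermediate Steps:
f = Rational(-5, 4) (f = Add(Rational(-1, 4), -1) = Rational(-5, 4) ≈ -1.2500)
Function('Z')(y, m) = Mul(y, Pow(Add(Pow(m, 2), Pow(y, 2)), Rational(1, 2))) (Function('Z')(y, m) = Mul(Pow(Add(Pow(m, 2), Pow(y, 2)), Rational(1, 2)), y) = Mul(y, Pow(Add(Pow(m, 2), Pow(y, 2)), Rational(1, 2))))
n = Rational(154829, 20) (n = Add(-3, Mul(Rational(1, 5), Pow(Mul(-14, Pow(Add(Pow(Rational(-5, 4), 2), Pow(-14, 2)), Rational(1, 2))), 2))) = Add(-3, Mul(Rational(1, 5), Pow(Mul(-14, Pow(Add(Rational(25, 16), 196), Rational(1, 2))), 2))) = Add(-3, Mul(Rational(1, 5), Pow(Mul(-14, Pow(Rational(3161, 16), Rational(1, 2))), 2))) = Add(-3, Mul(Rational(1, 5), Pow(Mul(-14, Mul(Rational(1, 4), Pow(3161, Rational(1, 2)))), 2))) = Add(-3, Mul(Rational(1, 5), Pow(Mul(Rational(-7, 2), Pow(3161, Rational(1, 2))), 2))) = Add(-3, Mul(Rational(1, 5), Rational(154889, 4))) = Add(-3, Rational(154889, 20)) = Rational(154829, 20) ≈ 7741.5)
Mul(-1, n) = Mul(-1, Rational(154829, 20)) = Rational(-154829, 20)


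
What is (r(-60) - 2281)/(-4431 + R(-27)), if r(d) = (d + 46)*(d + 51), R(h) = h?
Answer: 2155/4458 ≈ 0.48340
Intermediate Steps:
r(d) = (46 + d)*(51 + d)
(r(-60) - 2281)/(-4431 + R(-27)) = ((2346 + (-60)² + 97*(-60)) - 2281)/(-4431 - 27) = ((2346 + 3600 - 5820) - 2281)/(-4458) = (126 - 2281)*(-1/4458) = -2155*(-1/4458) = 2155/4458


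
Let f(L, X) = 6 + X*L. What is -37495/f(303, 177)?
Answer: -37495/53637 ≈ -0.69905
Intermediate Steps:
f(L, X) = 6 + L*X
-37495/f(303, 177) = -37495/(6 + 303*177) = -37495/(6 + 53631) = -37495/53637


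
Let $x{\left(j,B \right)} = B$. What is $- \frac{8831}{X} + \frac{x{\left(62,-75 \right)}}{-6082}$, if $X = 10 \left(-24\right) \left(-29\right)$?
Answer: $- \frac{26594071}{21165360} \approx -1.2565$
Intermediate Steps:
$X = 6960$ ($X = \left(-240\right) \left(-29\right) = 6960$)
$- \frac{8831}{X} + \frac{x{\left(62,-75 \right)}}{-6082} = - \frac{8831}{6960} - \frac{75}{-6082} = \left(-8831\right) \frac{1}{6960} - - \frac{75}{6082} = - \frac{8831}{6960} + \frac{75}{6082} = - \frac{26594071}{21165360}$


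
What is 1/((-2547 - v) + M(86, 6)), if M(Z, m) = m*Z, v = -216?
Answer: -1/1815 ≈ -0.00055096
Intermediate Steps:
M(Z, m) = Z*m
1/((-2547 - v) + M(86, 6)) = 1/((-2547 - 1*(-216)) + 86*6) = 1/((-2547 + 216) + 516) = 1/(-2331 + 516) = 1/(-1815) = -1/1815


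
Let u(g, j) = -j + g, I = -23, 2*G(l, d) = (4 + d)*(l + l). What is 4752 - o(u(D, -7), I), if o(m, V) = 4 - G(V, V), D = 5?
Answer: 5185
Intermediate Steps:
G(l, d) = l*(4 + d) (G(l, d) = ((4 + d)*(l + l))/2 = ((4 + d)*(2*l))/2 = (2*l*(4 + d))/2 = l*(4 + d))
u(g, j) = g - j
o(m, V) = 4 - V*(4 + V)
4752 - o(u(D, -7), I) = 4752 - (4 - 1*(-23)*(4 - 23)) = 4752 - (4 - 1*(-23)*(-19)) = 4752 - (4 - 437) = 4752 - 1*(-433) = 4752 + 433 = 5185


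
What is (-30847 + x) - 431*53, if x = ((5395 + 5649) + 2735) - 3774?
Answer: -43685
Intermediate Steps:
x = 10005 (x = (11044 + 2735) - 3774 = 13779 - 3774 = 10005)
(-30847 + x) - 431*53 = (-30847 + 10005) - 431*53 = -20842 - 22843 = -43685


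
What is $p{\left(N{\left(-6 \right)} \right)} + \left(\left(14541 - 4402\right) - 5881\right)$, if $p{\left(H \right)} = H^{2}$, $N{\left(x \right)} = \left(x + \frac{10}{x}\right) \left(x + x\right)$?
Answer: $12722$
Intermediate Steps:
$N{\left(x \right)} = 2 x \left(x + \frac{10}{x}\right)$ ($N{\left(x \right)} = \left(x + \frac{10}{x}\right) 2 x = 2 x \left(x + \frac{10}{x}\right)$)
$p{\left(N{\left(-6 \right)} \right)} + \left(\left(14541 - 4402\right) - 5881\right) = \left(20 + 2 \left(-6\right)^{2}\right)^{2} + \left(\left(14541 - 4402\right) - 5881\right) = \left(20 + 2 \cdot 36\right)^{2} + \left(10139 - 5881\right) = \left(20 + 72\right)^{2} + 4258 = 92^{2} + 4258 = 8464 + 4258 = 12722$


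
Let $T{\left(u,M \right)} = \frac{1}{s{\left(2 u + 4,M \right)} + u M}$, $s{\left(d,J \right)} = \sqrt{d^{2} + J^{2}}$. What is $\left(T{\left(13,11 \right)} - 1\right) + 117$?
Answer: $\frac{2253791}{19428} - \frac{\sqrt{1021}}{19428} \approx 116.01$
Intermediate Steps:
$s{\left(d,J \right)} = \sqrt{J^{2} + d^{2}}$
$T{\left(u,M \right)} = \frac{1}{\sqrt{M^{2} + \left(4 + 2 u\right)^{2}} + M u}$ ($T{\left(u,M \right)} = \frac{1}{\sqrt{M^{2} + \left(2 u + 4\right)^{2}} + u M} = \frac{1}{\sqrt{M^{2} + \left(4 + 2 u\right)^{2}} + M u}$)
$\left(T{\left(13,11 \right)} - 1\right) + 117 = \left(\frac{1}{\sqrt{11^{2} + 4 \left(2 + 13\right)^{2}} + 11 \cdot 13} - 1\right) + 117 = \left(\frac{1}{\sqrt{121 + 4 \cdot 15^{2}} + 143} - 1\right) + 117 = \left(\frac{1}{\sqrt{121 + 4 \cdot 225} + 143} - 1\right) + 117 = \left(\frac{1}{\sqrt{121 + 900} + 143} - 1\right) + 117 = \left(\frac{1}{\sqrt{1021} + 143} - 1\right) + 117 = \left(\frac{1}{143 + \sqrt{1021}} - 1\right) + 117 = \left(-1 + \frac{1}{143 + \sqrt{1021}}\right) + 117 = 116 + \frac{1}{143 + \sqrt{1021}}$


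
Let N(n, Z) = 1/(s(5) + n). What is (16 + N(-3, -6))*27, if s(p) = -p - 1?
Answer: 429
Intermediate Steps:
s(p) = -1 - p
N(n, Z) = 1/(-6 + n) (N(n, Z) = 1/((-1 - 1*5) + n) = 1/((-1 - 5) + n) = 1/(-6 + n))
(16 + N(-3, -6))*27 = (16 + 1/(-6 - 3))*27 = (16 + 1/(-9))*27 = (16 - ⅑)*27 = (143/9)*27 = 429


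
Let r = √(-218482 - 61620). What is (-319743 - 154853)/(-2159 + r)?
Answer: 1024652764/4941383 + 474596*I*√280102/4941383 ≈ 207.36 + 50.832*I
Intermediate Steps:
r = I*√280102 (r = √(-280102) = I*√280102 ≈ 529.25*I)
(-319743 - 154853)/(-2159 + r) = (-319743 - 154853)/(-2159 + I*√280102) = -474596/(-2159 + I*√280102)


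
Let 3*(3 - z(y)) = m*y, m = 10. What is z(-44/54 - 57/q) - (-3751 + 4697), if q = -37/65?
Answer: -3818381/2997 ≈ -1274.1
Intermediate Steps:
q = -37/65 (q = -37*1/65 = -37/65 ≈ -0.56923)
z(y) = 3 - 10*y/3
z(-44/54 - 57/q) - (-3751 + 4697) = (3 - 10*(-44/54 - 57/(-37/65))/3) - (-3751 + 4697) = (3 - 10*(-44*1/54 - 57*(-65/37))/3) - 1*946 = (3 - 10*(-22/27 + 3705/37)/3) - 946 = (3 - 10/3*99221/999) - 946 = (3 - 992210/2997) - 946 = -983219/2997 - 946 = -3818381/2997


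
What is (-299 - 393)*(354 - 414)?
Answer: 41520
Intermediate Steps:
(-299 - 393)*(354 - 414) = -692*(-60) = 41520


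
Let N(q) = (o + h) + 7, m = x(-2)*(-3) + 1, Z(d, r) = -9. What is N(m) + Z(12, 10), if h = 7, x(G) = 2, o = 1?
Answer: 6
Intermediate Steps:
m = -5 (m = 2*(-3) + 1 = -6 + 1 = -5)
N(q) = 15 (N(q) = (1 + 7) + 7 = 8 + 7 = 15)
N(m) + Z(12, 10) = 15 - 9 = 6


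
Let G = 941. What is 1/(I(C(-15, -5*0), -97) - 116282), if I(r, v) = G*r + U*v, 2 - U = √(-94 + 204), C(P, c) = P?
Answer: -130591/17052974291 - 97*√110/17052974291 ≈ -7.7176e-6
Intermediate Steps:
U = 2 - √110 (U = 2 - √(-94 + 204) = 2 - √110 ≈ -8.4881)
I(r, v) = 941*r + v*(2 - √110) (I(r, v) = 941*r + (2 - √110)*v = 941*r + v*(2 - √110))
1/(I(C(-15, -5*0), -97) - 116282) = 1/((941*(-15) - 97*(2 - √110)) - 116282) = 1/((-14115 + (-194 + 97*√110)) - 116282) = 1/((-14309 + 97*√110) - 116282) = 1/(-130591 + 97*√110)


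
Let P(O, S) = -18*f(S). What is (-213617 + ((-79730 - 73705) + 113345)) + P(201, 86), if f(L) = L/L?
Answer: -253725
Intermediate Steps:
f(L) = 1
P(O, S) = -18 (P(O, S) = -18*1 = -18)
(-213617 + ((-79730 - 73705) + 113345)) + P(201, 86) = (-213617 + ((-79730 - 73705) + 113345)) - 18 = (-213617 + (-153435 + 113345)) - 18 = (-213617 - 40090) - 18 = -253707 - 18 = -253725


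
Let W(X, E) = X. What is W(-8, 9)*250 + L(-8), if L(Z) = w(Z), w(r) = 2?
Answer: -1998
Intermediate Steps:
L(Z) = 2
W(-8, 9)*250 + L(-8) = -8*250 + 2 = -2000 + 2 = -1998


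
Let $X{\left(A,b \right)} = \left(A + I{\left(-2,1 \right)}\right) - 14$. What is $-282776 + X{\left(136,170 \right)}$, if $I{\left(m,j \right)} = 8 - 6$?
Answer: $-282652$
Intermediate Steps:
$I{\left(m,j \right)} = 2$
$X{\left(A,b \right)} = -12 + A$ ($X{\left(A,b \right)} = \left(A + 2\right) - 14 = \left(2 + A\right) - 14 = -12 + A$)
$-282776 + X{\left(136,170 \right)} = -282776 + \left(-12 + 136\right) = -282776 + 124 = -282652$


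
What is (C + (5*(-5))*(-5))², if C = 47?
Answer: 29584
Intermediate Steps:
(C + (5*(-5))*(-5))² = (47 + (5*(-5))*(-5))² = (47 - 25*(-5))² = (47 + 125)² = 172² = 29584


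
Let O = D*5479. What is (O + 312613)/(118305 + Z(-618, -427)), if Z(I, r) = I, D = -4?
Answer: 96899/39229 ≈ 2.4701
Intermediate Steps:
O = -21916 (O = -4*5479 = -21916)
(O + 312613)/(118305 + Z(-618, -427)) = (-21916 + 312613)/(118305 - 618) = 290697/117687 = 290697*(1/117687) = 96899/39229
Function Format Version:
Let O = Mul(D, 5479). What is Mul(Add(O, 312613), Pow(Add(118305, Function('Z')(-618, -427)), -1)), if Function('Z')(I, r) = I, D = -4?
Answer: Rational(96899, 39229) ≈ 2.4701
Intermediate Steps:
O = -21916 (O = Mul(-4, 5479) = -21916)
Mul(Add(O, 312613), Pow(Add(118305, Function('Z')(-618, -427)), -1)) = Mul(Add(-21916, 312613), Pow(Add(118305, -618), -1)) = Mul(290697, Pow(117687, -1)) = Mul(290697, Rational(1, 117687)) = Rational(96899, 39229)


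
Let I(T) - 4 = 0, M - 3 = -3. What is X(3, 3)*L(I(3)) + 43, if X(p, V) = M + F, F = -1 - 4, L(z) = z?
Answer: 23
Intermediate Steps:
M = 0 (M = 3 - 3 = 0)
I(T) = 4 (I(T) = 4 + 0 = 4)
F = -5
X(p, V) = -5 (X(p, V) = 0 - 5 = -5)
X(3, 3)*L(I(3)) + 43 = -5*4 + 43 = -20 + 43 = 23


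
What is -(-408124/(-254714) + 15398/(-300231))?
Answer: -59304695236/38236519467 ≈ -1.5510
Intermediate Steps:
-(-408124/(-254714) + 15398/(-300231)) = -(-408124*(-1/254714) + 15398*(-1/300231)) = -(204062/127357 - 15398/300231) = -1*59304695236/38236519467 = -59304695236/38236519467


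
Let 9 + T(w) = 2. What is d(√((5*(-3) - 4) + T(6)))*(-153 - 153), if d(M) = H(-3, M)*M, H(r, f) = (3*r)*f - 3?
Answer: -71604 + 918*I*√26 ≈ -71604.0 + 4680.9*I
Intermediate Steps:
H(r, f) = -3 + 3*f*r (H(r, f) = 3*f*r - 3 = -3 + 3*f*r)
T(w) = -7 (T(w) = -9 + 2 = -7)
d(M) = M*(-3 - 9*M) (d(M) = (-3 + 3*M*(-3))*M = (-3 - 9*M)*M = M*(-3 - 9*M))
d(√((5*(-3) - 4) + T(6)))*(-153 - 153) = (3*√((5*(-3) - 4) - 7)*(-1 - 3*√((5*(-3) - 4) - 7)))*(-153 - 153) = (3*√((-15 - 4) - 7)*(-1 - 3*√((-15 - 4) - 7)))*(-306) = (3*√(-19 - 7)*(-1 - 3*√(-19 - 7)))*(-306) = (3*√(-26)*(-1 - 3*I*√26))*(-306) = (3*(I*√26)*(-1 - 3*I*√26))*(-306) = (3*I*√26*(-1 - 3*I*√26))*(-306) = -918*I*√26*(-1 - 3*I*√26)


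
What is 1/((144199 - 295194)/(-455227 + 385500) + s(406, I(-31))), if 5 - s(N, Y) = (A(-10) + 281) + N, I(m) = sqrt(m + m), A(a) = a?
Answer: -69727/46705549 ≈ -0.0014929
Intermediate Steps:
I(m) = sqrt(2)*sqrt(m) (I(m) = sqrt(2*m) = sqrt(2)*sqrt(m))
s(N, Y) = -266 - N (s(N, Y) = 5 - ((-10 + 281) + N) = 5 - (271 + N) = 5 + (-271 - N) = -266 - N)
1/((144199 - 295194)/(-455227 + 385500) + s(406, I(-31))) = 1/((144199 - 295194)/(-455227 + 385500) + (-266 - 1*406)) = 1/(-150995/(-69727) + (-266 - 406)) = 1/(-150995*(-1/69727) - 672) = 1/(150995/69727 - 672) = 1/(-46705549/69727) = -69727/46705549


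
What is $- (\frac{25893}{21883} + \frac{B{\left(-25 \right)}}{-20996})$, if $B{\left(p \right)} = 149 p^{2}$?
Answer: $\frac{1494204947}{459455468} \approx 3.2521$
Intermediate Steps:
$- (\frac{25893}{21883} + \frac{B{\left(-25 \right)}}{-20996}) = - (\frac{25893}{21883} + \frac{149 \left(-25\right)^{2}}{-20996}) = - (25893 \cdot \frac{1}{21883} + 149 \cdot 625 \left(- \frac{1}{20996}\right)) = - (\frac{25893}{21883} + 93125 \left(- \frac{1}{20996}\right)) = - (\frac{25893}{21883} - \frac{93125}{20996}) = \left(-1\right) \left(- \frac{1494204947}{459455468}\right) = \frac{1494204947}{459455468}$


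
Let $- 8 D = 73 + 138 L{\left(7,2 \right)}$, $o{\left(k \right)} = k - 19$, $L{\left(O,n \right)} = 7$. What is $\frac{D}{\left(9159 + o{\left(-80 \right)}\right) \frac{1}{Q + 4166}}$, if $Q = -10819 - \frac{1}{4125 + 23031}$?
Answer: $\frac{187714954891}{1968266880} \approx 95.371$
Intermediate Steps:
$o{\left(k \right)} = -19 + k$
$Q = - \frac{293800765}{27156}$ ($Q = -10819 - \frac{1}{27156} = - \frac{293800765}{27156} \approx -10819.0$)
$D = - \frac{1039}{8}$ ($D = - \frac{73 + 138 \cdot 7}{8} = - \frac{73 + 966}{8} = \left(- \frac{1}{8}\right) 1039 = - \frac{1039}{8} \approx -129.88$)
$\frac{D}{\left(9159 + o{\left(-80 \right)}\right) \frac{1}{Q + 4166}} = - \frac{1039}{8 \frac{9159 - 99}{- \frac{293800765}{27156} + 4166}} = - \frac{1039}{8 \frac{9159 - 99}{- \frac{180668869}{27156}}} = - \frac{1039}{8 \cdot 9060 \left(- \frac{27156}{180668869}\right)} = - \frac{1039}{8 \left(- \frac{246033360}{180668869}\right)} = \left(- \frac{1039}{8}\right) \left(- \frac{180668869}{246033360}\right) = \frac{187714954891}{1968266880}$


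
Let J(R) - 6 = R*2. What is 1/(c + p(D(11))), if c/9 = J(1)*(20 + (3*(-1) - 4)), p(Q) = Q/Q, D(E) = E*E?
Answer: 1/937 ≈ 0.0010672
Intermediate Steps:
D(E) = E**2
p(Q) = 1
J(R) = 6 + 2*R (J(R) = 6 + R*2 = 6 + 2*R)
c = 936 (c = 9*((6 + 2*1)*(20 + (3*(-1) - 4))) = 9*((6 + 2)*(20 + (-3 - 4))) = 9*(8*(20 - 7)) = 9*(8*13) = 9*104 = 936)
1/(c + p(D(11))) = 1/(936 + 1) = 1/937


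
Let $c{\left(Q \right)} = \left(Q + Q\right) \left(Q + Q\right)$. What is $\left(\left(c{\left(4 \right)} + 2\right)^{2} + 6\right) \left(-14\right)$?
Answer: $-61068$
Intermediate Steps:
$c{\left(Q \right)} = 4 Q^{2}$ ($c{\left(Q \right)} = 2 Q 2 Q = 4 Q^{2}$)
$\left(\left(c{\left(4 \right)} + 2\right)^{2} + 6\right) \left(-14\right) = \left(\left(4 \cdot 4^{2} + 2\right)^{2} + 6\right) \left(-14\right) = \left(\left(4 \cdot 16 + 2\right)^{2} + 6\right) \left(-14\right) = \left(\left(64 + 2\right)^{2} + 6\right) \left(-14\right) = \left(66^{2} + 6\right) \left(-14\right) = \left(4356 + 6\right) \left(-14\right) = 4362 \left(-14\right) = -61068$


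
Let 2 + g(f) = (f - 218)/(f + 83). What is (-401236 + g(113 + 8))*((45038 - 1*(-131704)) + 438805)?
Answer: -50384152534003/204 ≈ -2.4698e+11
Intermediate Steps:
g(f) = -2 + (-218 + f)/(83 + f) (g(f) = -2 + (f - 218)/(f + 83) = -2 + (-218 + f)/(83 + f))
(-401236 + g(113 + 8))*((45038 - 1*(-131704)) + 438805) = (-401236 + (-384 - (113 + 8))/(83 + (113 + 8)))*((45038 - 1*(-131704)) + 438805) = (-401236 + (-384 - 1*121)/(83 + 121))*((45038 + 131704) + 438805) = (-401236 + (-384 - 121)/204)*(176742 + 438805) = (-401236 + (1/204)*(-505))*615547 = (-401236 - 505/204)*615547 = -81852649/204*615547 = -50384152534003/204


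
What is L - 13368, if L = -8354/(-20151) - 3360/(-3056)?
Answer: -51445479164/3848841 ≈ -13366.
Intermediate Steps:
L = 5827324/3848841 (L = -8354*(-1/20151) - 3360*(-1/3056) = 8354/20151 + 210/191 = 5827324/3848841 ≈ 1.5140)
L - 13368 = 5827324/3848841 - 13368 = -51445479164/3848841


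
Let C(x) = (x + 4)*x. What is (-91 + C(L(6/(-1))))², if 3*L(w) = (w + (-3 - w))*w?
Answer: 961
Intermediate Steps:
L(w) = -w (L(w) = ((w + (-3 - w))*w)/3 = (-3*w)/3 = -w)
C(x) = x*(4 + x) (C(x) = (4 + x)*x = x*(4 + x))
(-91 + C(L(6/(-1))))² = (-91 + (-6/(-1))*(4 - 6/(-1)))² = (-91 + (-6*(-1))*(4 - 6*(-1)))² = (-91 + (-1*(-6))*(4 - 1*(-6)))² = (-91 + 6*(4 + 6))² = (-91 + 6*10)² = (-91 + 60)² = (-31)² = 961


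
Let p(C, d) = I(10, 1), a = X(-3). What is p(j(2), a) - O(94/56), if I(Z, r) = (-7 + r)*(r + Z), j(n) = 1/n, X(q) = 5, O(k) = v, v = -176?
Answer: 110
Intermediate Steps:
O(k) = -176
a = 5
I(Z, r) = (-7 + r)*(Z + r)
p(C, d) = -66 (p(C, d) = 1² - 7*10 - 7*1 + 10*1 = 1 - 70 - 7 + 10 = -66)
p(j(2), a) - O(94/56) = -66 - 1*(-176) = -66 + 176 = 110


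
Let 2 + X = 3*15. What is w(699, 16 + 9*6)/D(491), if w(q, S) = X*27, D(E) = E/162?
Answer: 188082/491 ≈ 383.06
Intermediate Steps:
X = 43 (X = -2 + 3*15 = -2 + 45 = 43)
D(E) = E/162 (D(E) = E*(1/162) = E/162)
w(q, S) = 1161 (w(q, S) = 43*27 = 1161)
w(699, 16 + 9*6)/D(491) = 1161/(((1/162)*491)) = 1161/(491/162) = 1161*(162/491) = 188082/491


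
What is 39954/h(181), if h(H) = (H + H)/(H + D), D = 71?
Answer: 5034204/181 ≈ 27813.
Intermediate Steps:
h(H) = 2*H/(71 + H) (h(H) = (H + H)/(H + 71) = (2*H)/(71 + H) = 2*H/(71 + H))
39954/h(181) = 39954/((2*181/(71 + 181))) = 39954/((2*181/252)) = 39954/((2*181*(1/252))) = 39954/(181/126) = 39954*(126/181) = 5034204/181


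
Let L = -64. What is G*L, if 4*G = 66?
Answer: -1056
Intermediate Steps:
G = 33/2 (G = (¼)*66 = 33/2 ≈ 16.500)
G*L = (33/2)*(-64) = -1056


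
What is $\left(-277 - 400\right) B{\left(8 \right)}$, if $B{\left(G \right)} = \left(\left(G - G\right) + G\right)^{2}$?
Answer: $-43328$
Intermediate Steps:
$B{\left(G \right)} = G^{2}$ ($B{\left(G \right)} = \left(0 + G\right)^{2} = G^{2}$)
$\left(-277 - 400\right) B{\left(8 \right)} = \left(-277 - 400\right) 8^{2} = \left(-677\right) 64 = -43328$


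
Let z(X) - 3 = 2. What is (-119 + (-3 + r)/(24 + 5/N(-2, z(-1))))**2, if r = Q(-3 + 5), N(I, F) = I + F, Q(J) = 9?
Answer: 83631025/5929 ≈ 14105.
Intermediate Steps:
z(X) = 5 (z(X) = 3 + 2 = 5)
N(I, F) = F + I
r = 9
(-119 + (-3 + r)/(24 + 5/N(-2, z(-1))))**2 = (-119 + (-3 + 9)/(24 + 5/(5 - 2)))**2 = (-119 + 6/(24 + 5/3))**2 = (-119 + 6/(77/3))**2 = (-119 + 6*(3/77))**2 = (-119 + 18/77)**2 = (-9145/77)**2 = 83631025/5929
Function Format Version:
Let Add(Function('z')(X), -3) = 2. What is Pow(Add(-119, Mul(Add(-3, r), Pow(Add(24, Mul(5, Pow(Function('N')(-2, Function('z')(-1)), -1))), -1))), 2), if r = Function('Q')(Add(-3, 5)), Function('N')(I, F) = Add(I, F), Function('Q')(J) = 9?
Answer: Rational(83631025, 5929) ≈ 14105.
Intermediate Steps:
Function('z')(X) = 5 (Function('z')(X) = Add(3, 2) = 5)
Function('N')(I, F) = Add(F, I)
r = 9
Pow(Add(-119, Mul(Add(-3, r), Pow(Add(24, Mul(5, Pow(Function('N')(-2, Function('z')(-1)), -1))), -1))), 2) = Pow(Add(-119, Mul(Add(-3, 9), Pow(Add(24, Mul(5, Pow(Add(5, -2), -1))), -1))), 2) = Pow(Add(-119, Mul(6, Pow(Add(24, Mul(5, Pow(3, -1))), -1))), 2) = Pow(Add(-119, Mul(6, Pow(Add(24, Mul(5, Rational(1, 3))), -1))), 2) = Pow(Add(-119, Mul(6, Pow(Add(24, Rational(5, 3)), -1))), 2) = Pow(Add(-119, Mul(6, Pow(Rational(77, 3), -1))), 2) = Pow(Add(-119, Mul(6, Rational(3, 77))), 2) = Pow(Add(-119, Rational(18, 77)), 2) = Pow(Rational(-9145, 77), 2) = Rational(83631025, 5929)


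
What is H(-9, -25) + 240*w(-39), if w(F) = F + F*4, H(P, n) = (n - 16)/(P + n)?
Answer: -1591159/34 ≈ -46799.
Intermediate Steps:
H(P, n) = (-16 + n)/(P + n)
w(F) = 5*F (w(F) = F + 4*F = 5*F)
H(-9, -25) + 240*w(-39) = (-16 - 25)/(-9 - 25) + 240*(5*(-39)) = -41/(-34) + 240*(-195) = -1/34*(-41) - 46800 = 41/34 - 46800 = -1591159/34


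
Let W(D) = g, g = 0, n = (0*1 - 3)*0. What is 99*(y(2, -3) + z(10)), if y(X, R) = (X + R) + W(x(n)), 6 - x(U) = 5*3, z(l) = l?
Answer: 891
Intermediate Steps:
n = 0 (n = (0 - 3)*0 = -3*0 = 0)
x(U) = -9 (x(U) = 6 - 5*3 = 6 - 1*15 = 6 - 15 = -9)
W(D) = 0
y(X, R) = R + X (y(X, R) = (X + R) + 0 = (R + X) + 0 = R + X)
99*(y(2, -3) + z(10)) = 99*((-3 + 2) + 10) = 99*(-1 + 10) = 99*9 = 891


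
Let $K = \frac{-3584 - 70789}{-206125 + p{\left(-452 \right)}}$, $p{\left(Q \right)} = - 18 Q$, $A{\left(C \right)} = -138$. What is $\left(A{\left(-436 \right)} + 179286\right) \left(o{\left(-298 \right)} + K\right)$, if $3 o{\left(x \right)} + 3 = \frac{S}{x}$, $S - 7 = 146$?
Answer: $- \frac{4204156317018}{29500361} \approx -1.4251 \cdot 10^{5}$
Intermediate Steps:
$S = 153$ ($S = 7 + 146 = 153$)
$o{\left(x \right)} = -1 + \frac{51}{x}$ ($o{\left(x \right)} = -1 + \frac{153 \frac{1}{x}}{3} = -1 + \frac{51}{x}$)
$K = \frac{74373}{197989}$ ($K = \frac{-3584 - 70789}{-206125 - -8136} = - \frac{74373}{-206125 + 8136} = - \frac{74373}{-197989} = \left(-74373\right) \left(- \frac{1}{197989}\right) = \frac{74373}{197989} \approx 0.37564$)
$\left(A{\left(-436 \right)} + 179286\right) \left(o{\left(-298 \right)} + K\right) = \left(-138 + 179286\right) \left(\frac{51 - -298}{-298} + \frac{74373}{197989}\right) = 179148 \left(- \frac{51 + 298}{298} + \frac{74373}{197989}\right) = 179148 \left(\left(- \frac{1}{298}\right) 349 + \frac{74373}{197989}\right) = 179148 \left(- \frac{349}{298} + \frac{74373}{197989}\right) = 179148 \left(- \frac{46935007}{59000722}\right) = - \frac{4204156317018}{29500361}$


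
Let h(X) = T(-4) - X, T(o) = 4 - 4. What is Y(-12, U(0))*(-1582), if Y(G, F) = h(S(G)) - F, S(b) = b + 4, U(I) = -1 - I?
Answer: -14238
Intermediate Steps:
T(o) = 0
S(b) = 4 + b
h(X) = -X (h(X) = 0 - X = -X)
Y(G, F) = -4 - F - G (Y(G, F) = -(4 + G) - F = (-4 - G) - F = -4 - F - G)
Y(-12, U(0))*(-1582) = (-4 - (-1 - 1*0) - 1*(-12))*(-1582) = (-4 - (-1 + 0) + 12)*(-1582) = (-4 - 1*(-1) + 12)*(-1582) = (-4 + 1 + 12)*(-1582) = 9*(-1582) = -14238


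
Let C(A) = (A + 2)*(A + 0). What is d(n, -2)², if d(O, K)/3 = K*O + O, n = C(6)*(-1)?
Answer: 20736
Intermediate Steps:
C(A) = A*(2 + A) (C(A) = (2 + A)*A = A*(2 + A))
n = -48 (n = (6*(2 + 6))*(-1) = (6*8)*(-1) = 48*(-1) = -48)
d(O, K) = 3*O + 3*K*O (d(O, K) = 3*(K*O + O) = 3*(O + K*O) = 3*O + 3*K*O)
d(n, -2)² = (3*(-48)*(1 - 2))² = (3*(-48)*(-1))² = 144² = 20736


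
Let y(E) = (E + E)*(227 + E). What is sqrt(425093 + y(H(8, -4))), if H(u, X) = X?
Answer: sqrt(423309) ≈ 650.62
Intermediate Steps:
y(E) = 2*E*(227 + E) (y(E) = (2*E)*(227 + E) = 2*E*(227 + E))
sqrt(425093 + y(H(8, -4))) = sqrt(425093 + 2*(-4)*(227 - 4)) = sqrt(425093 + 2*(-4)*223) = sqrt(425093 - 1784) = sqrt(423309)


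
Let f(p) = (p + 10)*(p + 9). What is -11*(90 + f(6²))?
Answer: -23760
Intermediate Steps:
f(p) = (9 + p)*(10 + p) (f(p) = (10 + p)*(9 + p) = (9 + p)*(10 + p))
-11*(90 + f(6²)) = -11*(90 + (90 + (6²)² + 19*6²)) = -11*(90 + (90 + 36² + 19*36)) = -11*(90 + (90 + 1296 + 684)) = -11*(90 + 2070) = -11*2160 = -23760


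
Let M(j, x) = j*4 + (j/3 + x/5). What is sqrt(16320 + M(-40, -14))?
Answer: 7*sqrt(74130)/15 ≈ 127.06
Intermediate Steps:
M(j, x) = x/5 + 13*j/3 (M(j, x) = 4*j + (j*(1/3) + x*(1/5)) = 4*j + (j/3 + x/5) = x/5 + 13*j/3)
sqrt(16320 + M(-40, -14)) = sqrt(16320 + ((1/5)*(-14) + (13/3)*(-40))) = sqrt(16320 + (-14/5 - 520/3)) = sqrt(16320 - 2642/15) = sqrt(242158/15) = 7*sqrt(74130)/15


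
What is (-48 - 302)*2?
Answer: -700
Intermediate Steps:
(-48 - 302)*2 = -350*2 = -700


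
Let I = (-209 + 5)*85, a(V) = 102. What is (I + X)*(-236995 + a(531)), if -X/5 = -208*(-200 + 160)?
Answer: 13962473420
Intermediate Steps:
I = -17340 (I = -204*85 = -17340)
X = -41600 (X = -(-1040)*(-200 + 160) = -(-1040)*(-40) = -5*8320 = -41600)
(I + X)*(-236995 + a(531)) = (-17340 - 41600)*(-236995 + 102) = -58940*(-236893) = 13962473420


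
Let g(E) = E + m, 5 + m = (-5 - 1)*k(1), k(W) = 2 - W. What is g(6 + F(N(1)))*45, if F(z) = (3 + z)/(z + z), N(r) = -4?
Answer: -1755/8 ≈ -219.38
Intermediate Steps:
m = -11 (m = -5 + (-5 - 1)*(2 - 1*1) = -5 - 6*(2 - 1) = -5 - 6*1 = -5 - 6 = -11)
F(z) = (3 + z)/(2*z) (F(z) = (3 + z)/((2*z)) = (3 + z)*(1/(2*z)) = (3 + z)/(2*z))
g(E) = -11 + E (g(E) = E - 11 = -11 + E)
g(6 + F(N(1)))*45 = (-11 + (6 + (1/2)*(3 - 4)/(-4)))*45 = (-11 + (6 + (1/2)*(-1/4)*(-1)))*45 = (-11 + (6 + 1/8))*45 = (-11 + 49/8)*45 = -39/8*45 = -1755/8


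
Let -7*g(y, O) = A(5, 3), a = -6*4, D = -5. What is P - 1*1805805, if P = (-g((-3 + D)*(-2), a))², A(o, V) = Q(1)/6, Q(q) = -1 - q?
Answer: -796360004/441 ≈ -1.8058e+6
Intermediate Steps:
a = -24
A(o, V) = -⅓ (A(o, V) = (-1 - 1*1)/6 = (-1 - 1)*(⅙) = -2*⅙ = -⅓)
g(y, O) = 1/21 (g(y, O) = -⅐*(-⅓) = 1/21)
P = 1/441 (P = (-1*1/21)² = (-1/21)² = 1/441 ≈ 0.0022676)
P - 1*1805805 = 1/441 - 1*1805805 = 1/441 - 1805805 = -796360004/441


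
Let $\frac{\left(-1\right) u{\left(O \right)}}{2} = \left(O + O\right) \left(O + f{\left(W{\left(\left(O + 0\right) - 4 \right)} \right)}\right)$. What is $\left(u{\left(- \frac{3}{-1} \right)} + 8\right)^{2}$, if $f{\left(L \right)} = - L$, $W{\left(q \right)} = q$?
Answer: $1600$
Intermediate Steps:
$u{\left(O \right)} = - 16 O$ ($u{\left(O \right)} = - 2 \left(O + O\right) \left(O - \left(\left(O + 0\right) - 4\right)\right) = - 2 \cdot 2 O \left(O - \left(O - 4\right)\right) = - 2 \cdot 2 O \left(O - \left(-4 + O\right)\right) = - 2 \cdot 2 O 4 = - 2 \cdot 8 O = - 16 O$)
$\left(u{\left(- \frac{3}{-1} \right)} + 8\right)^{2} = \left(- 16 \left(- \frac{3}{-1}\right) + 8\right)^{2} = \left(- 16 \left(\left(-3\right) \left(-1\right)\right) + 8\right)^{2} = \left(\left(-16\right) 3 + 8\right)^{2} = \left(-48 + 8\right)^{2} = \left(-40\right)^{2} = 1600$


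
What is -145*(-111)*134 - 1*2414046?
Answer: -257316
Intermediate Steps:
-145*(-111)*134 - 1*2414046 = 16095*134 - 2414046 = 2156730 - 2414046 = -257316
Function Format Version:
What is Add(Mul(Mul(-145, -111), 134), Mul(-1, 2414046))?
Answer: -257316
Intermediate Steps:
Add(Mul(Mul(-145, -111), 134), Mul(-1, 2414046)) = Add(Mul(16095, 134), -2414046) = Add(2156730, -2414046) = -257316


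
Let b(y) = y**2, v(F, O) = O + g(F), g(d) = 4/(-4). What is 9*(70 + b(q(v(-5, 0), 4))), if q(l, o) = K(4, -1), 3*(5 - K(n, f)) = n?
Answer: 751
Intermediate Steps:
g(d) = -1 (g(d) = 4*(-1/4) = -1)
v(F, O) = -1 + O (v(F, O) = O - 1 = -1 + O)
K(n, f) = 5 - n/3
q(l, o) = 11/3 (q(l, o) = 5 - 1/3*4 = 5 - 4/3 = 11/3)
9*(70 + b(q(v(-5, 0), 4))) = 9*(70 + (11/3)**2) = 9*(70 + 121/9) = 9*(751/9) = 751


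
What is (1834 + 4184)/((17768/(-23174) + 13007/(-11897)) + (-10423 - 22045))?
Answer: -829584543702/4475987705309 ≈ -0.18534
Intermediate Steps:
(1834 + 4184)/((17768/(-23174) + 13007/(-11897)) + (-10423 - 22045)) = 6018/((17768*(-1/23174) + 13007*(-1/11897)) - 32468) = 6018/((-8884/11587 - 13007/11897) - 32468) = 6018/(-256405057/137850539 - 32468) = 6018/(-4475987705309/137850539) = 6018*(-137850539/4475987705309) = -829584543702/4475987705309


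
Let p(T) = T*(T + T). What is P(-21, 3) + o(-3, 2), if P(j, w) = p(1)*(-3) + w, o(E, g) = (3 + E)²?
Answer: -3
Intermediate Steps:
p(T) = 2*T² (p(T) = T*(2*T) = 2*T²)
P(j, w) = -6 + w (P(j, w) = (2*1²)*(-3) + w = (2*1)*(-3) + w = 2*(-3) + w = -6 + w)
P(-21, 3) + o(-3, 2) = (-6 + 3) + (3 - 3)² = -3 + 0² = -3 + 0 = -3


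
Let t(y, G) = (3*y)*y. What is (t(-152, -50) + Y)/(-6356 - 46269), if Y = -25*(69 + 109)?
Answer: -64862/52625 ≈ -1.2325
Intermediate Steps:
Y = -4450 (Y = -25*178 = -4450)
t(y, G) = 3*y²
(t(-152, -50) + Y)/(-6356 - 46269) = (3*(-152)² - 4450)/(-6356 - 46269) = (3*23104 - 4450)/(-52625) = (69312 - 4450)*(-1/52625) = 64862*(-1/52625) = -64862/52625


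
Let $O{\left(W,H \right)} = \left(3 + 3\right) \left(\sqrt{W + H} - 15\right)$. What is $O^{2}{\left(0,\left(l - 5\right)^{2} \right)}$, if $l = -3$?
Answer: $1764$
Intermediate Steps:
$O{\left(W,H \right)} = -90 + 6 \sqrt{H + W}$ ($O{\left(W,H \right)} = 6 \left(\sqrt{H + W} - 15\right) = 6 \left(-15 + \sqrt{H + W}\right) = -90 + 6 \sqrt{H + W}$)
$O^{2}{\left(0,\left(l - 5\right)^{2} \right)} = \left(-90 + 6 \sqrt{\left(-3 - 5\right)^{2} + 0}\right)^{2} = \left(-90 + 6 \sqrt{\left(-8\right)^{2} + 0}\right)^{2} = \left(-90 + 6 \sqrt{64 + 0}\right)^{2} = \left(-90 + 6 \sqrt{64}\right)^{2} = \left(-90 + 6 \cdot 8\right)^{2} = \left(-90 + 48\right)^{2} = \left(-42\right)^{2} = 1764$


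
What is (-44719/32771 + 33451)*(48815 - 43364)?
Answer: 5975266288902/32771 ≈ 1.8233e+8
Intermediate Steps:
(-44719/32771 + 33451)*(48815 - 43364) = (-44719*1/32771 + 33451)*5451 = (-44719/32771 + 33451)*5451 = (1096178002/32771)*5451 = 5975266288902/32771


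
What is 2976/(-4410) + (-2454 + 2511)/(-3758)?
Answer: -1905863/2762130 ≈ -0.69000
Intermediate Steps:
2976/(-4410) + (-2454 + 2511)/(-3758) = 2976*(-1/4410) + 57*(-1/3758) = -496/735 - 57/3758 = -1905863/2762130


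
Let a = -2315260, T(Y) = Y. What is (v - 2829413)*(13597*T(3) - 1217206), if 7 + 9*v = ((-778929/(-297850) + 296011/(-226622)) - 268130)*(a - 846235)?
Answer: -18192033309941248883318738/164187639 ≈ -1.1080e+17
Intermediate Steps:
v = 2860918354928185287577/30374713215 (v = -7/9 + (((-778929/(-297850) + 296011/(-226622)) - 268130)*(-2315260 - 846235))/9 = -7/9 + (((-778929*(-1/297850) + 296011*(-1/226622)) - 268130)*(-3161495))/9 = -7/9 + (((778929/297850 - 296011/226622) - 268130)*(-3161495))/9 = -7/9 + ((22088892872/16874840675 - 268130)*(-3161495))/9 = -7/9 + (-4524628941294878/16874840675*(-3161495))/9 = -7/9 + (1/9)*(2860918354951810064522/3374968135) = -7/9 + 2860918354951810064522/30374713215 = 2860918354928185287577/30374713215 ≈ 9.4188e+10)
(v - 2829413)*(13597*T(3) - 1217206) = (2860918354928185287577/30374713215 - 2829413)*(13597*3 - 1217206) = 2860832412319743494782*(40791 - 1217206)/30374713215 = (2860832412319743494782/30374713215)*(-1176415) = -18192033309941248883318738/164187639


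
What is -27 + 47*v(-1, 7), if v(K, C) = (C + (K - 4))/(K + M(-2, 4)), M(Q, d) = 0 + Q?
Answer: -175/3 ≈ -58.333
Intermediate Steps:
M(Q, d) = Q
v(K, C) = (-4 + C + K)/(-2 + K) (v(K, C) = (C + (K - 4))/(K - 2) = (C + (-4 + K))/(-2 + K) = (-4 + C + K)/(-2 + K))
-27 + 47*v(-1, 7) = -27 + 47*((-4 + 7 - 1)/(-2 - 1)) = -27 + 47*(2/(-3)) = -27 + 47*(-⅓*2) = -27 + 47*(-⅔) = -27 - 94/3 = -175/3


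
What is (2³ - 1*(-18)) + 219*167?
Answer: 36599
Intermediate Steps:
(2³ - 1*(-18)) + 219*167 = (8 + 18) + 36573 = 26 + 36573 = 36599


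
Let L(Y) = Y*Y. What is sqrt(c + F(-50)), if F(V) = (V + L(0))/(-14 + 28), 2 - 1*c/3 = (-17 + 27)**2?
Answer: I*sqrt(14581)/7 ≈ 17.25*I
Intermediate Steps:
c = -294 (c = 6 - 3*(-17 + 27)**2 = 6 - 3*10**2 = 6 - 3*100 = 6 - 300 = -294)
L(Y) = Y**2
F(V) = V/14 (F(V) = (V + 0**2)/(-14 + 28) = (V + 0)/14 = V*(1/14) = V/14)
sqrt(c + F(-50)) = sqrt(-294 + (1/14)*(-50)) = sqrt(-294 - 25/7) = sqrt(-2083/7) = I*sqrt(14581)/7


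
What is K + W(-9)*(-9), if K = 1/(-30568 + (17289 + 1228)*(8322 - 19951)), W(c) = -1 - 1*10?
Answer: 21321111338/215364761 ≈ 99.000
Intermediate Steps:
W(c) = -11 (W(c) = -1 - 10 = -11)
K = -1/215364761 (K = 1/(-30568 + 18517*(-11629)) = 1/(-30568 - 215334193) = 1/(-215364761) = -1/215364761 ≈ -4.6433e-9)
K + W(-9)*(-9) = -1/215364761 - 11*(-9) = -1/215364761 + 99 = 21321111338/215364761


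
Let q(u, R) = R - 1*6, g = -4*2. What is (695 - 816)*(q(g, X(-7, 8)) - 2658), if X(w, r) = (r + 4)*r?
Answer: 310728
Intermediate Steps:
X(w, r) = r*(4 + r) (X(w, r) = (4 + r)*r = r*(4 + r))
g = -8
q(u, R) = -6 + R (q(u, R) = R - 6 = -6 + R)
(695 - 816)*(q(g, X(-7, 8)) - 2658) = (695 - 816)*((-6 + 8*(4 + 8)) - 2658) = -121*((-6 + 8*12) - 2658) = -121*((-6 + 96) - 2658) = -121*(90 - 2658) = -121*(-2568) = 310728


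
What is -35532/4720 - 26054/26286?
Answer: -132121129/15508740 ≈ -8.5191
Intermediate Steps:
-35532/4720 - 26054/26286 = -35532*1/4720 - 26054*1/26286 = -8883/1180 - 13027/13143 = -132121129/15508740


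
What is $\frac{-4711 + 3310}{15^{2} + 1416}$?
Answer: $- \frac{467}{547} \approx -0.85375$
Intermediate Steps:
$\frac{-4711 + 3310}{15^{2} + 1416} = - \frac{1401}{225 + 1416} = - \frac{1401}{1641} = \left(-1401\right) \frac{1}{1641} = - \frac{467}{547}$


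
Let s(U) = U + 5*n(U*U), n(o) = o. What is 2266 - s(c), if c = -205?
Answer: -207654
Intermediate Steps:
s(U) = U + 5*U² (s(U) = U + 5*(U*U) = U + 5*U²)
2266 - s(c) = 2266 - (-205)*(1 + 5*(-205)) = 2266 - (-205)*(1 - 1025) = 2266 - (-205)*(-1024) = 2266 - 1*209920 = 2266 - 209920 = -207654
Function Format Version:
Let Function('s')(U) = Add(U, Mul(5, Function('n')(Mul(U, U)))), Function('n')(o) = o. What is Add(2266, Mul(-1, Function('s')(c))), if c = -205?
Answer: -207654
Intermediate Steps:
Function('s')(U) = Add(U, Mul(5, Pow(U, 2))) (Function('s')(U) = Add(U, Mul(5, Mul(U, U))) = Add(U, Mul(5, Pow(U, 2))))
Add(2266, Mul(-1, Function('s')(c))) = Add(2266, Mul(-1, Mul(-205, Add(1, Mul(5, -205))))) = Add(2266, Mul(-1, Mul(-205, Add(1, -1025)))) = Add(2266, Mul(-1, Mul(-205, -1024))) = Add(2266, Mul(-1, 209920)) = Add(2266, -209920) = -207654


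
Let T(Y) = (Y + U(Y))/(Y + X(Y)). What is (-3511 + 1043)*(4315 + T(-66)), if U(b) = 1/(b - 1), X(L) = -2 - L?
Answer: -718969122/67 ≈ -1.0731e+7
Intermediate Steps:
U(b) = 1/(-1 + b)
T(Y) = -Y/2 - 1/(2*(-1 + Y)) (T(Y) = (Y + 1/(-1 + Y))/(Y + (-2 - Y)) = (Y + 1/(-1 + Y))/(-2) = (Y + 1/(-1 + Y))*(-½) = -Y/2 - 1/(2*(-1 + Y)))
(-3511 + 1043)*(4315 + T(-66)) = (-3511 + 1043)*(4315 + (-1 - 66 - 1*(-66)²)/(2*(-1 - 66))) = -2468*(4315 + (½)*(-1 - 66 - 1*4356)/(-67)) = -2468*(4315 + (½)*(-1/67)*(-1 - 66 - 4356)) = -2468*(4315 + (½)*(-1/67)*(-4423)) = -2468*(4315 + 4423/134) = -2468*582633/134 = -718969122/67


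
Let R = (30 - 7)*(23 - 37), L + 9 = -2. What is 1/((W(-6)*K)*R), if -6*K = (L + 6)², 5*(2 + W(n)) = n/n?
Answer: -1/2415 ≈ -0.00041408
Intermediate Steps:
L = -11 (L = -9 - 2 = -11)
W(n) = -9/5 (W(n) = -2 + (n/n)/5 = -2 + (⅕)*1 = -2 + ⅕ = -9/5)
K = -25/6 (K = -(-11 + 6)²/6 = -⅙*(-5)² = -⅙*25 = -25/6 ≈ -4.1667)
R = -322 (R = 23*(-14) = -322)
1/((W(-6)*K)*R) = 1/(-9/5*(-25/6)*(-322)) = 1/((15/2)*(-322)) = 1/(-2415) = -1/2415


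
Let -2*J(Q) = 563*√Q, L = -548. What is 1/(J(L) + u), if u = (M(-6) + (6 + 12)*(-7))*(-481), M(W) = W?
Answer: 63492/4074658817 + 563*I*√137/4074658817 ≈ 1.5582e-5 + 1.6173e-6*I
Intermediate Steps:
J(Q) = -563*√Q/2
u = 63492 (u = (-6 + (6 + 12)*(-7))*(-481) = (-6 + 18*(-7))*(-481) = (-6 - 126)*(-481) = -132*(-481) = 63492)
1/(J(L) + u) = 1/(-563*I*√137 + 63492) = 1/(63492 - 563*I*√137)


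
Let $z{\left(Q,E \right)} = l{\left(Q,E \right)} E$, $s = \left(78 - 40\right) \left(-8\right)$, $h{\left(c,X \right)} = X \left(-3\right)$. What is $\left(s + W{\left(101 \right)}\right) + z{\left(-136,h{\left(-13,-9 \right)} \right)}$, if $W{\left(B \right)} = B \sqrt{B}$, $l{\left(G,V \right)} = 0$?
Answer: $-304 + 101 \sqrt{101} \approx 711.04$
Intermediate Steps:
$h{\left(c,X \right)} = - 3 X$
$W{\left(B \right)} = B^{\frac{3}{2}}$
$s = -304$ ($s = 38 \left(-8\right) = -304$)
$z{\left(Q,E \right)} = 0$ ($z{\left(Q,E \right)} = 0 E = 0$)
$\left(s + W{\left(101 \right)}\right) + z{\left(-136,h{\left(-13,-9 \right)} \right)} = \left(-304 + 101^{\frac{3}{2}}\right) + 0 = \left(-304 + 101 \sqrt{101}\right) + 0 = -304 + 101 \sqrt{101}$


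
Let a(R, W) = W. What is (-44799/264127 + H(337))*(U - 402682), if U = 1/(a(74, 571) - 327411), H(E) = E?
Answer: -292726130663076150/2158181717 ≈ -1.3564e+8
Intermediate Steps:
U = -1/326840 (U = 1/(571 - 327411) = 1/(-326840) = -1/326840 ≈ -3.0596e-6)
(-44799/264127 + H(337))*(U - 402682) = (-44799/264127 + 337)*(-1/326840 - 402682) = (-44799*1/264127 + 337)*(-131612584881/326840) = (-44799/264127 + 337)*(-131612584881/326840) = (88966000/264127)*(-131612584881/326840) = -292726130663076150/2158181717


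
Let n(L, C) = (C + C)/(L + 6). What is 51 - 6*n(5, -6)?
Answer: 633/11 ≈ 57.545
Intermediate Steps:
n(L, C) = 2*C/(6 + L) (n(L, C) = (2*C)/(6 + L) = 2*C/(6 + L))
51 - 6*n(5, -6) = 51 - 12*(-6)/(6 + 5) = 51 - 12*(-6)/11 = 51 - 6*(-12/11) = 51 + 72/11 = 633/11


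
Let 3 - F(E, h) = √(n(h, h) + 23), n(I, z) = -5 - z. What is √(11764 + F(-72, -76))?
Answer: √(11767 - √94) ≈ 108.43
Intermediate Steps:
F(E, h) = 3 - √(18 - h) (F(E, h) = 3 - √((-5 - h) + 23) = 3 - √(18 - h))
√(11764 + F(-72, -76)) = √(11764 + (3 - √(18 - 1*(-76)))) = √(11764 + (3 - √(18 + 76))) = √(11764 + (3 - √94)) = √(11767 - √94)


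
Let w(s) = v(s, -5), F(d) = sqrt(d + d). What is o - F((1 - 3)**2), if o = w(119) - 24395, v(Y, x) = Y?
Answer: -24276 - 2*sqrt(2) ≈ -24279.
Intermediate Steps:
F(d) = sqrt(2)*sqrt(d) (F(d) = sqrt(2*d) = sqrt(2)*sqrt(d))
w(s) = s
o = -24276 (o = 119 - 24395 = -24276)
o - F((1 - 3)**2) = -24276 - sqrt(2)*sqrt((1 - 3)**2) = -24276 - sqrt(2)*sqrt((-2)**2) = -24276 - sqrt(2)*sqrt(4) = -24276 - sqrt(2)*2 = -24276 - 2*sqrt(2)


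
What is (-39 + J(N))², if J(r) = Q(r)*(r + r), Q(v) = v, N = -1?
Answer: 1369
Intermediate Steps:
J(r) = 2*r² (J(r) = r*(r + r) = r*(2*r) = 2*r²)
(-39 + J(N))² = (-39 + 2*(-1)²)² = (-39 + 2*1)² = (-39 + 2)² = (-37)² = 1369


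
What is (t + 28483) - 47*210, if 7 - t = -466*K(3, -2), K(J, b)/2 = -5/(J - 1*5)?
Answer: 20950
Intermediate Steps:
K(J, b) = -10/(-5 + J) (K(J, b) = 2*(-5/(J - 1*5)) = 2*(-5/(J - 5)) = 2*(-5/(-5 + J)) = -10/(-5 + J))
t = 2337 (t = 7 - (-466)*(-10/(-5 + 3)) = 7 - (-466)*(-10/(-2)) = 7 - (-466)*(-10*(-½)) = 7 - (-466)*5 = 7 - 1*(-2330) = 7 + 2330 = 2337)
(t + 28483) - 47*210 = (2337 + 28483) - 47*210 = 30820 - 9870 = 20950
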